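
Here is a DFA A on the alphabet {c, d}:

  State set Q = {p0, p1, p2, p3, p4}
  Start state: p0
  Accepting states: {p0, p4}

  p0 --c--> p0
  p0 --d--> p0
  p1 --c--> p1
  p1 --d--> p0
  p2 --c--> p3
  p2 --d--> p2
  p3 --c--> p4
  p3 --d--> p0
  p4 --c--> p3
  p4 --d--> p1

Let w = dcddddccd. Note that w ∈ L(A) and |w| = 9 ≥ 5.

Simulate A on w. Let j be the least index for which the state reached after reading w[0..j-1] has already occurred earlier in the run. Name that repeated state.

State sequence: p0 -d-> p0 -c-> p0 -d-> p0 -d-> p0 -d-> p0 -d-> p0 -c-> p0 -c-> p0 -d-> p0
First repeat at step 1: p0 was already visited.

The earliest repeat is at step j = 1: A is in p0, which it already visited at step i = 0.
The DFA has 5 states, so the proof of the pumping lemma guarantees a repeated state among the first 5+1 visited; the segment between the two visits is the pumpable y.

p0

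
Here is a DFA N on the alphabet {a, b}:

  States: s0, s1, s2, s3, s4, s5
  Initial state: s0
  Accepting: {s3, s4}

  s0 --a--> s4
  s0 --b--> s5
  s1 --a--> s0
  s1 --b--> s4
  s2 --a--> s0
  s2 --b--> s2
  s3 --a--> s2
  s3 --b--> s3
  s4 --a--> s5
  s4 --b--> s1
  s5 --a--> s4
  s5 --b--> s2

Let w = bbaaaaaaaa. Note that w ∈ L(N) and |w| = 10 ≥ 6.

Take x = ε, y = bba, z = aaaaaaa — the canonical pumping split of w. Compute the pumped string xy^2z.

xy^2z = ε·bba·bba·aaaaaaa = bbabbaaaaaaaa.
Reading y = bba takes N from s0 back to s0, so after x·y·y the machine is still in s0, and z then leads to the accepting state s4. Hence bbabbaaaaaaaa ∈ L(N).

bbabbaaaaaaaa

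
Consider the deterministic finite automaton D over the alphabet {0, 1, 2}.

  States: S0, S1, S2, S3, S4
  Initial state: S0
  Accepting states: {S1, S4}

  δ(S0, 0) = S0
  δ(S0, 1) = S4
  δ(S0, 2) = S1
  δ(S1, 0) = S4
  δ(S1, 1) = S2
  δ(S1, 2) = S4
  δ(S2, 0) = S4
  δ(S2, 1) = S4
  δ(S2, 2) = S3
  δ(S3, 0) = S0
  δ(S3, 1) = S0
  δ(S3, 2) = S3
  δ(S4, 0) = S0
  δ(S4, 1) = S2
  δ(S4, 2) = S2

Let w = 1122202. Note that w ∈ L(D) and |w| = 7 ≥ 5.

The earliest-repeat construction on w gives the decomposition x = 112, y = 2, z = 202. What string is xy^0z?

112202

xy⁰z = xz = 112·202 = 112202.
Reading y = 2 takes D from S3 back to S3, so after x the machine is still in S3, and z then leads to the accepting state S1. Hence 112202 ∈ L(D).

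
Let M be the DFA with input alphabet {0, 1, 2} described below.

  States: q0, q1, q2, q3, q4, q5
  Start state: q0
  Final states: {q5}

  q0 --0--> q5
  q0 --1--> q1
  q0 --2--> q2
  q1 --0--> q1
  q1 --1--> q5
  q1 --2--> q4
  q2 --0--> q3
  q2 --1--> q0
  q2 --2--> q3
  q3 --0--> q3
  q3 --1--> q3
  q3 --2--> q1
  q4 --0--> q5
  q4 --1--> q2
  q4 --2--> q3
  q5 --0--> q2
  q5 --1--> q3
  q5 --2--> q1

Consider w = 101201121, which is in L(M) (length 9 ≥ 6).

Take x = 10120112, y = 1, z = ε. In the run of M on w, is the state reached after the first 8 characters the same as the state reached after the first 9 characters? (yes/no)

no

State sequence: q0 -1-> q1 -0-> q1 -1-> q5 -2-> q1 -0-> q1 -1-> q5 -1-> q3 -2-> q1 -1-> q5

After x (step 8): q1. After xy (step 9): q5.
They differ (q1 ≠ q5), so y is not a cycle from the state after x; this split is not the one the pumping-lemma construction produces, and pumping y need not keep the string in L(M).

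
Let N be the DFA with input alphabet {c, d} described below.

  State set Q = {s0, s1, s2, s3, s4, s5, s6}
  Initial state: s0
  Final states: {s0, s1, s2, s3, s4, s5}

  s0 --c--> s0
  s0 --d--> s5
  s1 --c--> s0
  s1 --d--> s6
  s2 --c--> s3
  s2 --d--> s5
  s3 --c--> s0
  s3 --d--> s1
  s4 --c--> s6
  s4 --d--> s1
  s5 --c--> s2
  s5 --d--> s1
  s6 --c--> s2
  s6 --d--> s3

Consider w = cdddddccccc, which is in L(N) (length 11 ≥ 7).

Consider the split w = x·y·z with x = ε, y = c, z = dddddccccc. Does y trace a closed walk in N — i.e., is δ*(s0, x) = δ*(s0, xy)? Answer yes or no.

Run of N on the first 1 characters of w = c:
  step 0: s0  (start)
  step 1: s0  (read c: s0→s0)

After x (step 0): s0. After xy (step 1): s0.
They match, so y = c drives N around a cycle from s0 back to itself; pumping y any number of times keeps N in s0 before reading z, and xyⁱz ∈ L(N) for every i ≥ 0.

yes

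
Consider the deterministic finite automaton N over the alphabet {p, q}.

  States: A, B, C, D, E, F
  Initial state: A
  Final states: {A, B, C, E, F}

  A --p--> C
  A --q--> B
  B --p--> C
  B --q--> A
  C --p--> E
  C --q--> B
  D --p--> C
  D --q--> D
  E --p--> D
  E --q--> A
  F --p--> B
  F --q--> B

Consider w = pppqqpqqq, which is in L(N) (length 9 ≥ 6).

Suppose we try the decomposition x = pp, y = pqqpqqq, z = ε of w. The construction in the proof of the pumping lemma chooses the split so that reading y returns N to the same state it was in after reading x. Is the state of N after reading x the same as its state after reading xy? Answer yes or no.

no

Run of N on the first 9 characters of w = p p p q q p q q q:
  step 0: A  (start)
  step 1: C  (read p: A→C)
  step 2: E  (read p: C→E)
  step 3: D  (read p: E→D)
  step 4: D  (read q: D→D)
  step 5: D  (read q: D→D)
  step 6: C  (read p: D→C)
  step 7: B  (read q: C→B)
  step 8: A  (read q: B→A)
  step 9: B  (read q: A→B)

After x (step 2): E. After xy (step 9): B.
They differ (E ≠ B), so y is not a cycle from the state after x; this split is not the one the pumping-lemma construction produces, and pumping y need not keep the string in L(N).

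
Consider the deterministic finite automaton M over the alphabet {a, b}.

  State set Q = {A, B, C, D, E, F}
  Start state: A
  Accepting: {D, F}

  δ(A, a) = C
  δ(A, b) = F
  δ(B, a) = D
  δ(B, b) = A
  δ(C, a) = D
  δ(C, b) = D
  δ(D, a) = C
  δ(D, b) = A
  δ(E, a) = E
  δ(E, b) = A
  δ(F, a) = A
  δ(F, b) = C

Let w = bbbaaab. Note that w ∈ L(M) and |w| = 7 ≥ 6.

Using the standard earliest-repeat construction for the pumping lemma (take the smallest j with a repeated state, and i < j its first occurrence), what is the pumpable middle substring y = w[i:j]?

ba

State sequence: A -b-> F -b-> C -b-> D -a-> C -a-> D -a-> C -b-> D
First repeat at step 4: C was already visited.

So i = 2, j = 4, giving x = w[0:2] = bb, y = w[2:4] = ba, z = w[4:7] = aab.
Check: |xy| = 4 ≤ 6 and |y| = 2 ≥ 1. Reading y takes M from C back to C, so every xyⁱz is accepted.
Pumping length from the standard proof: p = 6 (the number of states). The repeated state found above gives |xy| = j ≤ 6 and |y| = j − i ≥ 1.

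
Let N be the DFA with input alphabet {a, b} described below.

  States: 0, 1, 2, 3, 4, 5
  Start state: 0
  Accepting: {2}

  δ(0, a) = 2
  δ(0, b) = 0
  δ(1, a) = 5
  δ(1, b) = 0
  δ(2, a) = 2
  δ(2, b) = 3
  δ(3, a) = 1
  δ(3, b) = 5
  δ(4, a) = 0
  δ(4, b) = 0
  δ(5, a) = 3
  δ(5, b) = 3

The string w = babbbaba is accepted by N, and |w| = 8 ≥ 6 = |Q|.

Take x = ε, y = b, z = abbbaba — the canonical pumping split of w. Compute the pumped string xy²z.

bbabbbaba

xy^2z = ε·b·b·abbbaba = bbabbbaba.
Reading y = b takes N from 0 back to 0, so after x·y·y the machine is still in 0, and z then leads to the accepting state 2. Hence bbabbbaba ∈ L(N).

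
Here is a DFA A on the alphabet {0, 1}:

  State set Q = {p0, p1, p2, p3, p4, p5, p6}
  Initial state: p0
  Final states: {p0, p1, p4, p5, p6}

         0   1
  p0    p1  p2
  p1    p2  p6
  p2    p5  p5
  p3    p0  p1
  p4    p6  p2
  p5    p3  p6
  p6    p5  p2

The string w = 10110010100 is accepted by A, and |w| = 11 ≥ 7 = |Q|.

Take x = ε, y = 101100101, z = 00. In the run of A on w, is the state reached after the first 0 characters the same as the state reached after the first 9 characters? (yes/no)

State sequence: p0 -1-> p2 -0-> p5 -1-> p6 -1-> p2 -0-> p5 -0-> p3 -1-> p1 -0-> p2 -1-> p5

After x (step 0): p0. After xy (step 9): p5.
They differ (p0 ≠ p5), so y is not a cycle from the state after x; this split is not the one the pumping-lemma construction produces, and pumping y need not keep the string in L(A).

no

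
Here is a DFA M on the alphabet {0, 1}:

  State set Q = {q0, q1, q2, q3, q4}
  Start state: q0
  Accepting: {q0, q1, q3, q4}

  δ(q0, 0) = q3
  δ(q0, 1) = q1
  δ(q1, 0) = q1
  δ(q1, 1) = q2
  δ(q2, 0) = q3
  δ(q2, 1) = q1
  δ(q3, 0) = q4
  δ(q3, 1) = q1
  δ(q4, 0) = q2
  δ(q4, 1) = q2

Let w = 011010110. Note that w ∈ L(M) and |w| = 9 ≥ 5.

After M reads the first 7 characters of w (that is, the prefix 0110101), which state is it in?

q2

State sequence: q0 -0-> q3 -1-> q1 -1-> q2 -0-> q3 -1-> q1 -0-> q1 -1-> q2

After reading 7 characters, M is in state q2.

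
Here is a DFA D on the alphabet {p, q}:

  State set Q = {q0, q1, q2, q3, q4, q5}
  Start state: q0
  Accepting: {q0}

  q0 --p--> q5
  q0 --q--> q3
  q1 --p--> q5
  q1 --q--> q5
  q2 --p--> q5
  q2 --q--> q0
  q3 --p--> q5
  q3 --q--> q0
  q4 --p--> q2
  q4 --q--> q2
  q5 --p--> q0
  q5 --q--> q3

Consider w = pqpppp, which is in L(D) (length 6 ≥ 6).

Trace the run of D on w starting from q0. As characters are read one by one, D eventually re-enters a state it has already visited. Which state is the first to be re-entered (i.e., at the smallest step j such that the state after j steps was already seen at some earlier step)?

State sequence: q0 -p-> q5 -q-> q3 -p-> q5 -p-> q0 -p-> q5 -p-> q0
First repeat at step 3: q5 was already visited.

The earliest repeat is at step j = 3: D is in q5, which it already visited at step i = 1.

q5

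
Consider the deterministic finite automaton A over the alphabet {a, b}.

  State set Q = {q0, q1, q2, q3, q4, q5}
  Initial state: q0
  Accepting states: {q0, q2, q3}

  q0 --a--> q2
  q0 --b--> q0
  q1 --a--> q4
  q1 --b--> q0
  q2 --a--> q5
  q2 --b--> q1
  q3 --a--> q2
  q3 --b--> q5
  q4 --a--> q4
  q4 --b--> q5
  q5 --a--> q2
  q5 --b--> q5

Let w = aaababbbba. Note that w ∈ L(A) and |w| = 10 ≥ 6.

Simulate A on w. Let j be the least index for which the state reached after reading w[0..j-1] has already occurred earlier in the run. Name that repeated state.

Run of A on w = a a a b a b b b b a:
  step 0: q0  (start)
  step 1: q2  (read a: q0→q2)
  step 2: q5  (read a: q2→q5)
  step 3: q2  (read a: q5→q2)   ← first repeat (q2 seen earlier)
  step 4: q1  (read b: q2→q1)
  step 5: q4  (read a: q1→q4)
  step 6: q5  (read b: q4→q5)
  step 7: q5  (read b: q5→q5)
  step 8: q5  (read b: q5→q5)
  step 9: q5  (read b: q5→q5)
  step 10: q2  (read a: q5→q2)

The earliest repeat is at step j = 3: A is in q2, which it already visited at step i = 1.
Since A has 6 states, any run of length ≥ 6 visits 6+1 states, so by pigeonhole some state repeats within the first 6 steps — that repeat gives the pumpable loop.

q2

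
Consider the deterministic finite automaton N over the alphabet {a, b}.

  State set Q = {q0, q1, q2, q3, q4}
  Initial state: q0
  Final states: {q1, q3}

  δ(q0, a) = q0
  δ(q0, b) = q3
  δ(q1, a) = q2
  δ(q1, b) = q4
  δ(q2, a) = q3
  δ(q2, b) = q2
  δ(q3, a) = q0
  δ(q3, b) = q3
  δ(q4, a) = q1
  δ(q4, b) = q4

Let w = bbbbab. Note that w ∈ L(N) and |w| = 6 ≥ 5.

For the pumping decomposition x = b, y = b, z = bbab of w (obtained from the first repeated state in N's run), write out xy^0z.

bbbab

xy⁰z = xz = b·bbab = bbbab.
Reading y = b takes N from q3 back to q3, so after x the machine is still in q3, and z then leads to the accepting state q3. Hence bbbab ∈ L(N).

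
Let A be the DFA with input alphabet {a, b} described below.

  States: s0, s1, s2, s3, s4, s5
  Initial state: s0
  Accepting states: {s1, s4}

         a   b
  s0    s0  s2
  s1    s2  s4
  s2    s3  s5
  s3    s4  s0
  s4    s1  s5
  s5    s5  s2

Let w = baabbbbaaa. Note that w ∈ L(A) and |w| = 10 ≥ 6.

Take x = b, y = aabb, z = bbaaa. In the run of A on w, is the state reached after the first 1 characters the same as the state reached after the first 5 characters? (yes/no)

yes

State sequence: s0 -b-> s2 -a-> s3 -a-> s4 -b-> s5 -b-> s2

After x (step 1): s2. After xy (step 5): s2.
They match, so y = aabb drives A around a cycle from s2 back to itself; pumping y any number of times keeps A in s2 before reading z, and xyⁱz ∈ L(A) for every i ≥ 0.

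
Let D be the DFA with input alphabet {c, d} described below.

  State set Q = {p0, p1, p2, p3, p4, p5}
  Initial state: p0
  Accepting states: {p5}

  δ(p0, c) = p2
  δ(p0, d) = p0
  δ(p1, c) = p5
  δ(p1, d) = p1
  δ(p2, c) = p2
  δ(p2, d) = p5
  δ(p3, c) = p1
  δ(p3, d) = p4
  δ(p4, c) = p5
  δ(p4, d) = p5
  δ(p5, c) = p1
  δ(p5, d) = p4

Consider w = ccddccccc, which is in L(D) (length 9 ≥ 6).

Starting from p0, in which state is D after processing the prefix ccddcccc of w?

Run of D on the first 8 characters of w = c c d d c c c c:
  step 0: p0  (start)
  step 1: p2  (read c: p0→p2)
  step 2: p2  (read c: p2→p2)
  step 3: p5  (read d: p2→p5)
  step 4: p4  (read d: p5→p4)
  step 5: p5  (read c: p4→p5)
  step 6: p1  (read c: p5→p1)
  step 7: p5  (read c: p1→p5)
  step 8: p1  (read c: p5→p1)

After reading 8 characters, D is in state p1.

p1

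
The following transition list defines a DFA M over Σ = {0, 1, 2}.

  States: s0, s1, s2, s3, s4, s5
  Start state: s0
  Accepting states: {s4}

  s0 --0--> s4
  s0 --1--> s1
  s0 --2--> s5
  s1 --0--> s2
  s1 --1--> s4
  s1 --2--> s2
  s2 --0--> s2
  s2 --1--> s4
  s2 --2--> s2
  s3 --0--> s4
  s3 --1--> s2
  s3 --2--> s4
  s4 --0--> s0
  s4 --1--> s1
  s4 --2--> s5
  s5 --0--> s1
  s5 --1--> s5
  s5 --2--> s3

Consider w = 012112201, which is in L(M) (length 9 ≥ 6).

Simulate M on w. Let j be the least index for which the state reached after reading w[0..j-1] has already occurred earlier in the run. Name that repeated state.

s4

State sequence: s0 -0-> s4 -1-> s1 -2-> s2 -1-> s4 -1-> s1 -2-> s2 -2-> s2 -0-> s2 -1-> s4
First repeat at step 4: s4 was already visited.

The earliest repeat is at step j = 4: M is in s4, which it already visited at step i = 1.
Pumping length from the standard proof: p = 6 (the number of states). The repeated state found above gives |xy| = j ≤ 6 and |y| = j − i ≥ 1.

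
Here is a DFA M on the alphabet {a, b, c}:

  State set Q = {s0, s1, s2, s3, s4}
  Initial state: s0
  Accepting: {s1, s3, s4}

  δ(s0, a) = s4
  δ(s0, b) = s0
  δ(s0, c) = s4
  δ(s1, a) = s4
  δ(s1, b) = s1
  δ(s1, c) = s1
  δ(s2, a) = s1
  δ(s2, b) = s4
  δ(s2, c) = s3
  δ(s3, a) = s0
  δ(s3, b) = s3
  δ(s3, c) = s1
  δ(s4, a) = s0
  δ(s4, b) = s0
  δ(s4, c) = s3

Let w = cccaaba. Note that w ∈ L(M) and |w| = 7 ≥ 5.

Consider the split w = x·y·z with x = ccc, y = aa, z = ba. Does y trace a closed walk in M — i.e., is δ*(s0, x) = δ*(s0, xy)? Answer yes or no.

no

State sequence: s0 -c-> s4 -c-> s3 -c-> s1 -a-> s4 -a-> s0

After x (step 3): s1. After xy (step 5): s0.
They differ (s1 ≠ s0), so y is not a cycle from the state after x; this split is not the one the pumping-lemma construction produces, and pumping y need not keep the string in L(M).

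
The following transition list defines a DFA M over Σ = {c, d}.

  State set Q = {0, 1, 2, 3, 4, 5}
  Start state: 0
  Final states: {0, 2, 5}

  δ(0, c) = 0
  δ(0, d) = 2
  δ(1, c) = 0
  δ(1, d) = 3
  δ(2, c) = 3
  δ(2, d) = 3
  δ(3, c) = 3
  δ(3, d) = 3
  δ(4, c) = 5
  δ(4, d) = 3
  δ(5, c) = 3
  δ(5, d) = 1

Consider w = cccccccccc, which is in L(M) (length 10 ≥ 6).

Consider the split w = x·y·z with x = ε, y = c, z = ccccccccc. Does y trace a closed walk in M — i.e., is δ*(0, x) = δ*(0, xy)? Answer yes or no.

State sequence: 0 -c-> 0

After x (step 0): 0. After xy (step 1): 0.
They match, so y = c drives M around a cycle from 0 back to itself; pumping y any number of times keeps M in 0 before reading z, and xyⁱz ∈ L(M) for every i ≥ 0.

yes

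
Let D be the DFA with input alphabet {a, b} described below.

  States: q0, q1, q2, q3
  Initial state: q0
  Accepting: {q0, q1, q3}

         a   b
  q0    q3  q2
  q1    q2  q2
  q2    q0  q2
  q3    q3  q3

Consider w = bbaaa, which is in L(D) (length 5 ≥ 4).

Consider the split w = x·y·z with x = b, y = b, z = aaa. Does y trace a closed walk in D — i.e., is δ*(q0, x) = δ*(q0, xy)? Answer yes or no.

Run of D on the first 2 characters of w = b b:
  step 0: q0  (start)
  step 1: q2  (read b: q0→q2)
  step 2: q2  (read b: q2→q2)

After x (step 1): q2. After xy (step 2): q2.
They match, so y = b drives D around a cycle from q2 back to itself; pumping y any number of times keeps D in q2 before reading z, and xyⁱz ∈ L(D) for every i ≥ 0.

yes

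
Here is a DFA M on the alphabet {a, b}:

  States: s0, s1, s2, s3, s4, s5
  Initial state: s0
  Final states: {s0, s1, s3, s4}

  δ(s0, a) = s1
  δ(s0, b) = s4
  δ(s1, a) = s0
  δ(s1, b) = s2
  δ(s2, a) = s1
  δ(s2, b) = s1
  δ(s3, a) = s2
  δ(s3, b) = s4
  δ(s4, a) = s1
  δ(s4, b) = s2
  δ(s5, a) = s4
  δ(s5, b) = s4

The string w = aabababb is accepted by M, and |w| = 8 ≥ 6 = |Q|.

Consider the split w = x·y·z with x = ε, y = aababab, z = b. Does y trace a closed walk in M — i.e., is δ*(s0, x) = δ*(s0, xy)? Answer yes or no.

Run of M on the first 7 characters of w = a a b a b a b:
  step 0: s0  (start)
  step 1: s1  (read a: s0→s1)
  step 2: s0  (read a: s1→s0)
  step 3: s4  (read b: s0→s4)
  step 4: s1  (read a: s4→s1)
  step 5: s2  (read b: s1→s2)
  step 6: s1  (read a: s2→s1)
  step 7: s2  (read b: s1→s2)

After x (step 0): s0. After xy (step 7): s2.
They differ (s0 ≠ s2), so y is not a cycle from the state after x; this split is not the one the pumping-lemma construction produces, and pumping y need not keep the string in L(M).

no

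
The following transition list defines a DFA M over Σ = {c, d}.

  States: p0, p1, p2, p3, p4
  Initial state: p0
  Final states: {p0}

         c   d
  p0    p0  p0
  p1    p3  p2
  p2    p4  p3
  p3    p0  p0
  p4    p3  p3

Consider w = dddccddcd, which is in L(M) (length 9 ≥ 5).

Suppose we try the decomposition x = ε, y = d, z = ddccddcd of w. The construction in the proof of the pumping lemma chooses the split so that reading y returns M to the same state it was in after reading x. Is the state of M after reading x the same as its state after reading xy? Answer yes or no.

Run of M on the first 1 characters of w = d:
  step 0: p0  (start)
  step 1: p0  (read d: p0→p0)

After x (step 0): p0. After xy (step 1): p0.
They match, so y = d drives M around a cycle from p0 back to itself; pumping y any number of times keeps M in p0 before reading z, and xyⁱz ∈ L(M) for every i ≥ 0.

yes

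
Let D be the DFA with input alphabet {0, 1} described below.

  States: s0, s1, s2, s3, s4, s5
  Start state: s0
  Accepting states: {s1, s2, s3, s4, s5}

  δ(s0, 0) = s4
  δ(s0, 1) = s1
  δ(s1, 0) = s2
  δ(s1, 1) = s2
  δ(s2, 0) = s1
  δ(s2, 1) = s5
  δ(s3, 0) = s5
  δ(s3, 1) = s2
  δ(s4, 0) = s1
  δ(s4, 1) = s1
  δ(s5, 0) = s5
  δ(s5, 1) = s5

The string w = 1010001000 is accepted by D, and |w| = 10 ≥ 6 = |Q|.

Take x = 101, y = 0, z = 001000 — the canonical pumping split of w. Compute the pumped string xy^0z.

xy⁰z = xz = 101·001000 = 101001000.
Reading y = 0 takes D from s5 back to s5, so after x the machine is still in s5, and z then leads to the accepting state s5. Hence 101001000 ∈ L(D).

101001000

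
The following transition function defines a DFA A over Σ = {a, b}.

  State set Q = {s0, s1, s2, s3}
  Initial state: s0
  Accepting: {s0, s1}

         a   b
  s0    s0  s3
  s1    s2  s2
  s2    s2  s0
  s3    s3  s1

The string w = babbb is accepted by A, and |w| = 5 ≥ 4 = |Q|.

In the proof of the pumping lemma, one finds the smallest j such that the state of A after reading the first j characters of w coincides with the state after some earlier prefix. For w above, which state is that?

State sequence: s0 -b-> s3 -a-> s3 -b-> s1 -b-> s2 -b-> s0
First repeat at step 2: s3 was already visited.

The earliest repeat is at step j = 2: A is in s3, which it already visited at step i = 1.
The DFA has 4 states, so the proof of the pumping lemma guarantees a repeated state among the first 4+1 visited; the segment between the two visits is the pumpable y.

s3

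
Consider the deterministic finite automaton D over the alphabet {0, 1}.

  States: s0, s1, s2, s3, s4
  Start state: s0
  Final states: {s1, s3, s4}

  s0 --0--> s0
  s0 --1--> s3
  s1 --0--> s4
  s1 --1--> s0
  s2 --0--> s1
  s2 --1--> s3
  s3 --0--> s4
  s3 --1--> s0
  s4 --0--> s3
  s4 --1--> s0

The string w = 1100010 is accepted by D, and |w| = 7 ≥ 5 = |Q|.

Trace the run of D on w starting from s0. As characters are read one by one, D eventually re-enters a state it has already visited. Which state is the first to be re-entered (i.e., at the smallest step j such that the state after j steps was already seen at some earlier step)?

s0

State sequence: s0 -1-> s3 -1-> s0 -0-> s0 -0-> s0 -0-> s0 -1-> s3 -0-> s4
First repeat at step 2: s0 was already visited.

The earliest repeat is at step j = 2: D is in s0, which it already visited at step i = 0.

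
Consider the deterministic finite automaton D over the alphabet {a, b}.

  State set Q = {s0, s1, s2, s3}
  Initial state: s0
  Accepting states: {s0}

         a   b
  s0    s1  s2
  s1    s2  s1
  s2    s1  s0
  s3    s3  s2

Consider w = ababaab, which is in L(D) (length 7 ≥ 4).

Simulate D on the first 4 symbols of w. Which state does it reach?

s0

Run of D on the first 4 characters of w = a b a b:
  step 0: s0  (start)
  step 1: s1  (read a: s0→s1)
  step 2: s1  (read b: s1→s1)
  step 3: s2  (read a: s1→s2)
  step 4: s0  (read b: s2→s0)

After reading 4 characters, D is in state s0.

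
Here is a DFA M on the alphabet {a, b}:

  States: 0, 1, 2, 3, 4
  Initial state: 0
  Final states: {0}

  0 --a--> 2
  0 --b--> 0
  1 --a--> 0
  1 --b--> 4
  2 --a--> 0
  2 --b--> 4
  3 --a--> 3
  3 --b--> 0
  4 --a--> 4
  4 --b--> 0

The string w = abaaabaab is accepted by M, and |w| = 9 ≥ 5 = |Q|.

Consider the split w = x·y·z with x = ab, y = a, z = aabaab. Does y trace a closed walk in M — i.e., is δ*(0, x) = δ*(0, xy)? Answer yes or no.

yes

Run of M on the first 3 characters of w = a b a:
  step 0: 0  (start)
  step 1: 2  (read a: 0→2)
  step 2: 4  (read b: 2→4)
  step 3: 4  (read a: 4→4)

After x (step 2): 4. After xy (step 3): 4.
They match, so y = a drives M around a cycle from 4 back to itself; pumping y any number of times keeps M in 4 before reading z, and xyⁱz ∈ L(M) for every i ≥ 0.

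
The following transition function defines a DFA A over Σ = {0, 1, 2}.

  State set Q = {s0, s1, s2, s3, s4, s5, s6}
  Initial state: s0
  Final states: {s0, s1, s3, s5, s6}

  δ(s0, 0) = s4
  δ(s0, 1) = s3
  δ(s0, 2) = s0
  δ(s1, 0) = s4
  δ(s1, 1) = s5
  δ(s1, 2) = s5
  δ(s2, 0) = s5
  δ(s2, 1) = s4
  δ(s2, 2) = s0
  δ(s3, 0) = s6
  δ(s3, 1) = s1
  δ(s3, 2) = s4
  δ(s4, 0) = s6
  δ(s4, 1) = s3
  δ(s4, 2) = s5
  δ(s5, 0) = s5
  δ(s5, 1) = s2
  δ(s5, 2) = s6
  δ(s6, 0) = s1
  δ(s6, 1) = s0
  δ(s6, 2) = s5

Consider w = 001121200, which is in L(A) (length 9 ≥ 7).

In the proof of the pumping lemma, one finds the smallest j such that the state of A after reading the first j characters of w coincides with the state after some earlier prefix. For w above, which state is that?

Run of A on w = 0 0 1 1 2 1 2 0 0:
  step 0: s0  (start)
  step 1: s4  (read 0: s0→s4)
  step 2: s6  (read 0: s4→s6)
  step 3: s0  (read 1: s6→s0)   ← first repeat (s0 seen earlier)
  step 4: s3  (read 1: s0→s3)
  step 5: s4  (read 2: s3→s4)
  step 6: s3  (read 1: s4→s3)
  step 7: s4  (read 2: s3→s4)
  step 8: s6  (read 0: s4→s6)
  step 9: s1  (read 0: s6→s1)

The earliest repeat is at step j = 3: A is in s0, which it already visited at step i = 0.
With |Q| = 7, pigeonhole forces a state repeat no later than step 7; the substring read between the first and second visits to that state can be pumped.

s0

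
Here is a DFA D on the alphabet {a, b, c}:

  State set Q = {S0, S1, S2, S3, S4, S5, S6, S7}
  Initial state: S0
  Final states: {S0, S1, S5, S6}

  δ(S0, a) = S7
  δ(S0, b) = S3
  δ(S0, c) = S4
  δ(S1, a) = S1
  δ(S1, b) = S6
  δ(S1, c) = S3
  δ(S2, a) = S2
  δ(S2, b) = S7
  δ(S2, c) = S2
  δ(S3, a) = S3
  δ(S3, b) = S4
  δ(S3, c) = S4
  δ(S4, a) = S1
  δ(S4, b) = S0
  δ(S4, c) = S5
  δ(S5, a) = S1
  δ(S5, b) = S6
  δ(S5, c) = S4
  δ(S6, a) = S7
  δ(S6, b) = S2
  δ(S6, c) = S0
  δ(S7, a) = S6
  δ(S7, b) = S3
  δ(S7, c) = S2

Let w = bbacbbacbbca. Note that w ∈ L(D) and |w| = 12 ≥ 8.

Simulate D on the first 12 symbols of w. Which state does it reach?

State sequence: S0 -b-> S3 -b-> S4 -a-> S1 -c-> S3 -b-> S4 -b-> S0 -a-> S7 -c-> S2 -b-> S7 -b-> S3 -c-> S4 -a-> S1

After reading 12 characters, D is in state S1.

S1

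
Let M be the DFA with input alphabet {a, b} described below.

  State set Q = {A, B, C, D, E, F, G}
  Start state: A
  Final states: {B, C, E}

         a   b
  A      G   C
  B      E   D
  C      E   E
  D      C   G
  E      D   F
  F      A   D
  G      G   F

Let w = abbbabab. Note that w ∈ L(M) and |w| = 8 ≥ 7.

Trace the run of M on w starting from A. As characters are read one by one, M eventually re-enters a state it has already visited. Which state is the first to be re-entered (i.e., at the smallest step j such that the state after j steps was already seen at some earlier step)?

G

Run of M on w = a b b b a b a b:
  step 0: A  (start)
  step 1: G  (read a: A→G)
  step 2: F  (read b: G→F)
  step 3: D  (read b: F→D)
  step 4: G  (read b: D→G)   ← first repeat (G seen earlier)
  step 5: G  (read a: G→G)
  step 6: F  (read b: G→F)
  step 7: A  (read a: F→A)
  step 8: C  (read b: A→C)

The earliest repeat is at step j = 4: M is in G, which it already visited at step i = 1.
The DFA has 7 states, so the proof of the pumping lemma guarantees a repeated state among the first 7+1 visited; the segment between the two visits is the pumpable y.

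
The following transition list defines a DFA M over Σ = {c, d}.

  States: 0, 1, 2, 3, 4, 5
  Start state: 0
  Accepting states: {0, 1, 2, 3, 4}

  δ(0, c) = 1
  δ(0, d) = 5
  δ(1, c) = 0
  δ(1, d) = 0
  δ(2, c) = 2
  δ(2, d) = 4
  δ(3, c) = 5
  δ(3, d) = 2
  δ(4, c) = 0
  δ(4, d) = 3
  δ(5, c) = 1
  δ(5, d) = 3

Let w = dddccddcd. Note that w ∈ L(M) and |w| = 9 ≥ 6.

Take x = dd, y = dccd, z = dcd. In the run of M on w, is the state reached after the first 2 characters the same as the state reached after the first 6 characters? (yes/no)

no

Run of M on the first 6 characters of w = d d d c c d:
  step 0: 0  (start)
  step 1: 5  (read d: 0→5)
  step 2: 3  (read d: 5→3)
  step 3: 2  (read d: 3→2)
  step 4: 2  (read c: 2→2)
  step 5: 2  (read c: 2→2)
  step 6: 4  (read d: 2→4)

After x (step 2): 3. After xy (step 6): 4.
They differ (3 ≠ 4), so y is not a cycle from the state after x; this split is not the one the pumping-lemma construction produces, and pumping y need not keep the string in L(M).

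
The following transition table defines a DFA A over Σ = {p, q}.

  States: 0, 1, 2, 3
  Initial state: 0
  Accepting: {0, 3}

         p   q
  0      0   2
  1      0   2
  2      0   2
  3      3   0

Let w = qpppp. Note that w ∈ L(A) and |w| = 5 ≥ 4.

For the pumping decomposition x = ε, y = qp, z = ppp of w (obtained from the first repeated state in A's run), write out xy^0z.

xy⁰z = xz = ε·ppp = ppp.
Reading y = qp takes A from 0 back to 0, so after x the machine is still in 0, and z then leads to the accepting state 0. Hence ppp ∈ L(A).

ppp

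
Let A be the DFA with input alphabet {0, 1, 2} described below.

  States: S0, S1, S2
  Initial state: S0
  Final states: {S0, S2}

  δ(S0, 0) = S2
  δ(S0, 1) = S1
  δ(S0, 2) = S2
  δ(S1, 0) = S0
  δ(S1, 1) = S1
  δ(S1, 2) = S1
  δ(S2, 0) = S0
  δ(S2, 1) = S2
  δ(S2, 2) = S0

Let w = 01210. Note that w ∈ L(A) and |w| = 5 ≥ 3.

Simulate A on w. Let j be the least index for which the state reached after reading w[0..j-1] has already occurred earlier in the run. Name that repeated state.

State sequence: S0 -0-> S2 -1-> S2 -2-> S0 -1-> S1 -0-> S0
First repeat at step 2: S2 was already visited.

The earliest repeat is at step j = 2: A is in S2, which it already visited at step i = 1.
Pumping length from the standard proof: p = 3 (the number of states). The repeated state found above gives |xy| = j ≤ 3 and |y| = j − i ≥ 1.

S2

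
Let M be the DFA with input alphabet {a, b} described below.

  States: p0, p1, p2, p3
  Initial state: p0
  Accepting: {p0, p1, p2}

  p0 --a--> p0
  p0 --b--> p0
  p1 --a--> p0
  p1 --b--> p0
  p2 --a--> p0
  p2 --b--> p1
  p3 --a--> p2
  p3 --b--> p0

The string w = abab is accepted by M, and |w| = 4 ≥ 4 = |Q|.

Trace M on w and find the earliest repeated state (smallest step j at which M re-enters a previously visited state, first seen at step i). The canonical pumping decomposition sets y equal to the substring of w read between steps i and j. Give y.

a

State sequence: p0 -a-> p0 -b-> p0 -a-> p0 -b-> p0
First repeat at step 1: p0 was already visited.

So i = 0, j = 1, giving x = w[0:0] = ε, y = w[0:1] = a, z = w[1:4] = bab.
Check: |xy| = 1 ≤ 4 and |y| = 1 ≥ 1. Reading y takes M from p0 back to p0, so every xyⁱz is accepted.
With |Q| = 4, pigeonhole forces a state repeat no later than step 4; the substring read between the first and second visits to that state can be pumped.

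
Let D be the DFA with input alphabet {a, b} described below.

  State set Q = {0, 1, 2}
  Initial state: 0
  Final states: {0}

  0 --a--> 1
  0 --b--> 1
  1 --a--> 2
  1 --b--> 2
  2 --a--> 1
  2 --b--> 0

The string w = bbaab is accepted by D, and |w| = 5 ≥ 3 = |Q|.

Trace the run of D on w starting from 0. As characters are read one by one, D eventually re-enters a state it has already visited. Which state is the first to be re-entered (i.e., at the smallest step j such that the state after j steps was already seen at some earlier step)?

1

State sequence: 0 -b-> 1 -b-> 2 -a-> 1 -a-> 2 -b-> 0
First repeat at step 3: 1 was already visited.

The earliest repeat is at step j = 3: D is in 1, which it already visited at step i = 1.
Pumping length from the standard proof: p = 3 (the number of states). The repeated state found above gives |xy| = j ≤ 3 and |y| = j − i ≥ 1.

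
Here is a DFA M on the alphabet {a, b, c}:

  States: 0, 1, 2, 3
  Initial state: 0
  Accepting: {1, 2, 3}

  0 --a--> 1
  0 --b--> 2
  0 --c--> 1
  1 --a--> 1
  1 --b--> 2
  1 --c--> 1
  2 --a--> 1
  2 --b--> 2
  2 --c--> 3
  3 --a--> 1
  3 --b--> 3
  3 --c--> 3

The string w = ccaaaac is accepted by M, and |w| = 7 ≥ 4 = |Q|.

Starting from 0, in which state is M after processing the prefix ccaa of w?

State sequence: 0 -c-> 1 -c-> 1 -a-> 1 -a-> 1

After reading 4 characters, M is in state 1.

1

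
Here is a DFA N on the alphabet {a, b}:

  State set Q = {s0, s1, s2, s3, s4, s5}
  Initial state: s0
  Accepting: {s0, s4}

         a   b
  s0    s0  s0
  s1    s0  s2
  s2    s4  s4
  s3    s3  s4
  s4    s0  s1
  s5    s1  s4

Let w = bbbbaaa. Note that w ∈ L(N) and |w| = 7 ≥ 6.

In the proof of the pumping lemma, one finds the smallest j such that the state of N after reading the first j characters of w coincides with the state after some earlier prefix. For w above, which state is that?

Run of N on w = b b b b a a a:
  step 0: s0  (start)
  step 1: s0  (read b: s0→s0)   ← first repeat (s0 seen earlier)
  step 2: s0  (read b: s0→s0)
  step 3: s0  (read b: s0→s0)
  step 4: s0  (read b: s0→s0)
  step 5: s0  (read a: s0→s0)
  step 6: s0  (read a: s0→s0)
  step 7: s0  (read a: s0→s0)

The earliest repeat is at step j = 1: N is in s0, which it already visited at step i = 0.

s0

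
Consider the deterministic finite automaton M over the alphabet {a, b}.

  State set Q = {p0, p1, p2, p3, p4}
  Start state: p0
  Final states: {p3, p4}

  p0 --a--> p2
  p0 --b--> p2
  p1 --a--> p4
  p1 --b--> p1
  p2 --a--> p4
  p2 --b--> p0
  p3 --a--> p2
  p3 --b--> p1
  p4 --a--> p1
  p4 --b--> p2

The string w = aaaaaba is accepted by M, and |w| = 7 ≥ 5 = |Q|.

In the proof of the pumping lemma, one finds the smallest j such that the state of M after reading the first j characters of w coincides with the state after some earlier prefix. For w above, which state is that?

State sequence: p0 -a-> p2 -a-> p4 -a-> p1 -a-> p4 -a-> p1 -b-> p1 -a-> p4
First repeat at step 4: p4 was already visited.

The earliest repeat is at step j = 4: M is in p4, which it already visited at step i = 2.
Pumping length from the standard proof: p = 5 (the number of states). The repeated state found above gives |xy| = j ≤ 5 and |y| = j − i ≥ 1.

p4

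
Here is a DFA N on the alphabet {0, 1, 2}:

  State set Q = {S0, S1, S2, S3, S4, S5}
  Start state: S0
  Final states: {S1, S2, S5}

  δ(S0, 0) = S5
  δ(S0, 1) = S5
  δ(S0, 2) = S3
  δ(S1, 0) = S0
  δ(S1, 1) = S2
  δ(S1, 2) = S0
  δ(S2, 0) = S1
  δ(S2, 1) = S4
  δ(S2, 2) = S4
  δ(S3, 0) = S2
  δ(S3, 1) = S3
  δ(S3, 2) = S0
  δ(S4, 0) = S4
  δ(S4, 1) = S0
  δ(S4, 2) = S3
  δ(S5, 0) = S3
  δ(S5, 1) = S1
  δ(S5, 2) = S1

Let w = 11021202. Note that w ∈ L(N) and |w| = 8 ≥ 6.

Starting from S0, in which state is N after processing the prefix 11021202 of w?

State sequence: S0 -1-> S5 -1-> S1 -0-> S0 -2-> S3 -1-> S3 -2-> S0 -0-> S5 -2-> S1

After reading 8 characters, N is in state S1.
(This kind of state-tracing is the core of the pumping-lemma construction: with 6 states, pigeonhole forces a repeat within the first 6 steps.)

S1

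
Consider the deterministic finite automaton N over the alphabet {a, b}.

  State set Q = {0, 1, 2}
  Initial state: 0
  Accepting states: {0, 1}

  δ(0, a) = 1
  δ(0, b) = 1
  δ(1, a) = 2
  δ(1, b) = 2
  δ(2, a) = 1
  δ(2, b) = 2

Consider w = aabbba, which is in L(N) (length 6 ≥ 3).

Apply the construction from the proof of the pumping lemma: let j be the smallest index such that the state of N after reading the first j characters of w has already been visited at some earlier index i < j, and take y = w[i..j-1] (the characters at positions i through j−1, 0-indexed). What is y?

b

State sequence: 0 -a-> 1 -a-> 2 -b-> 2 -b-> 2 -b-> 2 -a-> 1
First repeat at step 3: 2 was already visited.

So i = 2, j = 3, giving x = w[0:2] = aa, y = w[2:3] = b, z = w[3:6] = bba.
Check: |xy| = 3 ≤ 3 and |y| = 1 ≥ 1. Reading y takes N from 2 back to 2, so every xyⁱz is accepted.
Pumping length from the standard proof: p = 3 (the number of states). The repeated state found above gives |xy| = j ≤ 3 and |y| = j − i ≥ 1.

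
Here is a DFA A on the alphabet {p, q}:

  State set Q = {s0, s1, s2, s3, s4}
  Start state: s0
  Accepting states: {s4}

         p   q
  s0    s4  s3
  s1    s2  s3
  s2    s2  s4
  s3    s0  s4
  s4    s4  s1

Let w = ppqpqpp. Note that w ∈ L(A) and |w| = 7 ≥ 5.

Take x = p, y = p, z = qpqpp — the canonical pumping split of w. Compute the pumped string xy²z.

pppqpqpp

xy^2z = p·p·p·qpqpp = pppqpqpp.
Reading y = p takes A from s4 back to s4, so after x·y·y the machine is still in s4, and z then leads to the accepting state s4. Hence pppqpqpp ∈ L(A).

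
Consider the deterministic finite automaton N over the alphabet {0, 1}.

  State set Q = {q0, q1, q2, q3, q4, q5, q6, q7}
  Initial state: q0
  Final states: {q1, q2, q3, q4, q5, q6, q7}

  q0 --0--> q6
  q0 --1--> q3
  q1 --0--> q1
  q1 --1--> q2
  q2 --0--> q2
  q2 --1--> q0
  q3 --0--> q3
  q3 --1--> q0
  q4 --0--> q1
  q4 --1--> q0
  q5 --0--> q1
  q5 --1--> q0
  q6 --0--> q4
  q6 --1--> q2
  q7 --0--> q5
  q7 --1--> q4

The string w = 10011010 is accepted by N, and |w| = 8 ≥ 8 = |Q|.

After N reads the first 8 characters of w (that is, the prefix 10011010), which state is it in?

q6

State sequence: q0 -1-> q3 -0-> q3 -0-> q3 -1-> q0 -1-> q3 -0-> q3 -1-> q0 -0-> q6

After reading 8 characters, N is in state q6.
(This kind of state-tracing is the core of the pumping-lemma construction: with 8 states, pigeonhole forces a repeat within the first 8 steps.)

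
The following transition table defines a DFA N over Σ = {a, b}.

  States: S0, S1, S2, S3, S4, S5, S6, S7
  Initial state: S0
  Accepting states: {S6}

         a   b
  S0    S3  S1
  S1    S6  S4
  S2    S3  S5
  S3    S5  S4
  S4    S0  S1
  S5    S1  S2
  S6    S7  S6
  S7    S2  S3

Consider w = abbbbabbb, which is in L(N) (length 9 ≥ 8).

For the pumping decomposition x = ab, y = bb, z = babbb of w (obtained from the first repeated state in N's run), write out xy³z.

abbbbbbbbabbb

xy^3z = ab·bb·bb·bb·babbb = abbbbbbbbabbb.
Reading y = bb takes N from S4 back to S4, so after x·y·y·y the machine is still in S4, and z then leads to the accepting state S6. Hence abbbbbbbbabbb ∈ L(N).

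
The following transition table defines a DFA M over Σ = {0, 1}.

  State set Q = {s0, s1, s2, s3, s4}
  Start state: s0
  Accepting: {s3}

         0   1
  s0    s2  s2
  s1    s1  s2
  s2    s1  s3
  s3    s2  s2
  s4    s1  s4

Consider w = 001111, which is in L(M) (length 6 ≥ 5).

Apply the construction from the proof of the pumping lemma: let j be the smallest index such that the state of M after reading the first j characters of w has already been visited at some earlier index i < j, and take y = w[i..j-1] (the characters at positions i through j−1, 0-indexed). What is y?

Run of M on w = 0 0 1 1 1 1:
  step 0: s0  (start)
  step 1: s2  (read 0: s0→s2)
  step 2: s1  (read 0: s2→s1)
  step 3: s2  (read 1: s1→s2)   ← first repeat (s2 seen earlier)
  step 4: s3  (read 1: s2→s3)
  step 5: s2  (read 1: s3→s2)
  step 6: s3  (read 1: s2→s3)

So i = 1, j = 3, giving x = w[0:1] = 0, y = w[1:3] = 01, z = w[3:6] = 111.
Check: |xy| = 3 ≤ 5 and |y| = 2 ≥ 1. Reading y takes M from s2 back to s2, so every xyⁱz is accepted.
The DFA has 5 states, so the proof of the pumping lemma guarantees a repeated state among the first 5+1 visited; the segment between the two visits is the pumpable y.

01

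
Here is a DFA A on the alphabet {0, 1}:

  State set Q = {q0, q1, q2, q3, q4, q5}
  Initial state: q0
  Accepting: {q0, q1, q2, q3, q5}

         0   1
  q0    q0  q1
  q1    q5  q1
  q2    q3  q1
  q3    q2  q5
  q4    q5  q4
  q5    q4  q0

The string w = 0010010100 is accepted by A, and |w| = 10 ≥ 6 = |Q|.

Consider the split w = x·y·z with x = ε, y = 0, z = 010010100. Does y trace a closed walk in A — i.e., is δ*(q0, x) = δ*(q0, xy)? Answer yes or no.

yes

State sequence: q0 -0-> q0

After x (step 0): q0. After xy (step 1): q0.
They match, so y = 0 drives A around a cycle from q0 back to itself; pumping y any number of times keeps A in q0 before reading z, and xyⁱz ∈ L(A) for every i ≥ 0.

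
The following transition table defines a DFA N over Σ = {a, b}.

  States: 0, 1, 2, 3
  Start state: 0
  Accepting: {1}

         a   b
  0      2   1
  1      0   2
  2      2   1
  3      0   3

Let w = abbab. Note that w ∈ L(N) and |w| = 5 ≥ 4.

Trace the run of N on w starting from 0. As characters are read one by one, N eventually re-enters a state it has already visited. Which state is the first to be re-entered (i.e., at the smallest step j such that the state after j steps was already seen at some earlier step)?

State sequence: 0 -a-> 2 -b-> 1 -b-> 2 -a-> 2 -b-> 1
First repeat at step 3: 2 was already visited.

The earliest repeat is at step j = 3: N is in 2, which it already visited at step i = 1.
Since N has 4 states, any run of length ≥ 4 visits 4+1 states, so by pigeonhole some state repeats within the first 4 steps — that repeat gives the pumpable loop.

2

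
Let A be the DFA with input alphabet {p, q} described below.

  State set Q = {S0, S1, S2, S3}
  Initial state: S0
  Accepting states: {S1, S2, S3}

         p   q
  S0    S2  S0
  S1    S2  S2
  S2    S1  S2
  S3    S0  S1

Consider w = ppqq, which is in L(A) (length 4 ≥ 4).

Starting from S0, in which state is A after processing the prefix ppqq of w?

State sequence: S0 -p-> S2 -p-> S1 -q-> S2 -q-> S2

After reading 4 characters, A is in state S2.

S2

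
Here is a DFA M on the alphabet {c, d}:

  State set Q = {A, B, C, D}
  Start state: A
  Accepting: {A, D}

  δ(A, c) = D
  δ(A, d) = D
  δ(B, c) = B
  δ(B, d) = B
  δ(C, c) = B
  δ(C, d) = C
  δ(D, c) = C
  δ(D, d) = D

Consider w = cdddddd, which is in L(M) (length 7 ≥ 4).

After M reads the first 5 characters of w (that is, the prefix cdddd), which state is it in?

State sequence: A -c-> D -d-> D -d-> D -d-> D -d-> D

After reading 5 characters, M is in state D.
(This kind of state-tracing is the core of the pumping-lemma construction: with 4 states, pigeonhole forces a repeat within the first 4 steps.)

D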